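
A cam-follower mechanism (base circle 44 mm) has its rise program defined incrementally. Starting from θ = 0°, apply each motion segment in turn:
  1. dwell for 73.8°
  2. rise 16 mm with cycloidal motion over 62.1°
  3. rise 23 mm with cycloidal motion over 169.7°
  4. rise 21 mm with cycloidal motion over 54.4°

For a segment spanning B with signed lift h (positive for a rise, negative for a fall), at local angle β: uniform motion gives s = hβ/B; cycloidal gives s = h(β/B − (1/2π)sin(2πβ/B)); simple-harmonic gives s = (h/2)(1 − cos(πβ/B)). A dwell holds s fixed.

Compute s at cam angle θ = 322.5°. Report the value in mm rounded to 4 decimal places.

seg 1 [0°–73.8°] dwell: s stays 0.0000
seg 2 [73.8°–135.9°] cycloidal, h=16: full span → s += 16 → s = 16.0000
seg 3 [135.9°–305.6°] cycloidal, h=23: full span → s += 23 → s = 39.0000
seg 4 [305.6°–360°] cycloidal, h=21: θ=322.5° here. β=16.9, B=54.4. 21·(0.3107 − sin(2π·0.3107)/(2π)) = 3.4215 → s = 42.4215

42.4215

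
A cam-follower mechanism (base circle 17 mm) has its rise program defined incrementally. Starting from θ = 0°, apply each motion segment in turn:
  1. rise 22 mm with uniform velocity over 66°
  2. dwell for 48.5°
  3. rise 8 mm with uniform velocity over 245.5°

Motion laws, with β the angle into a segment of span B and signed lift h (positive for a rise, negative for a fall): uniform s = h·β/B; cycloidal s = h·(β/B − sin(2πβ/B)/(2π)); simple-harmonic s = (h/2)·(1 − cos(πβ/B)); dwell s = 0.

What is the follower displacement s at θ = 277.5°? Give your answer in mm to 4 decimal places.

seg 1 [0°–66°] uniform, h=22: full span → s += 22 → s = 22.0000
seg 2 [66°–114.5°] dwell: s stays 22.0000
seg 3 [114.5°–360°] uniform, h=8: θ=277.5° here. β=163, B=245.5. 8·163/245.5 = 5.3116 → s = 27.3116

27.3116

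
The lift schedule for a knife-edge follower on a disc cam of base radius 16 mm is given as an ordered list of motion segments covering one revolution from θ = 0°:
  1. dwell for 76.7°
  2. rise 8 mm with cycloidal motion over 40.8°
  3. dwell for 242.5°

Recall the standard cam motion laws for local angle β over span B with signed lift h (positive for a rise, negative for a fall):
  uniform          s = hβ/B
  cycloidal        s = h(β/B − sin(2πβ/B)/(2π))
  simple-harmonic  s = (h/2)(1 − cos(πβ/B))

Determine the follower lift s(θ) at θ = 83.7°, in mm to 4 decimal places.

seg 1 [0°–76.7°] dwell: s stays 0.0000
seg 2 [76.7°–117.5°] cycloidal, h=8: θ=83.7° here. β=7, B=40.8. 8·(0.1716 − sin(2π·0.1716)/(2π)) = 0.2508 → s = 0.2508

0.2508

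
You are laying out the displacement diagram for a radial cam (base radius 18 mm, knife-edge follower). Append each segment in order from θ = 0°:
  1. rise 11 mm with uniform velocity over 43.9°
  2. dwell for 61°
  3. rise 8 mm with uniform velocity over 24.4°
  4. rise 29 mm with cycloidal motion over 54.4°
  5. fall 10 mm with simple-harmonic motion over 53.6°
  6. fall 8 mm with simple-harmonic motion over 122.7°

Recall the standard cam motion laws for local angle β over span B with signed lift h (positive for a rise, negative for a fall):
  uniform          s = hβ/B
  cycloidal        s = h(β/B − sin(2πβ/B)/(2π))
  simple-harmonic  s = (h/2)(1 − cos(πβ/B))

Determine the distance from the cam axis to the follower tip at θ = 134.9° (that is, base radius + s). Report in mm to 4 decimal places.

seg 1 [0°–43.9°] uniform, h=11: full span → s += 11 → s = 11.0000
seg 2 [43.9°–104.9°] dwell: s stays 11.0000
seg 3 [104.9°–129.3°] uniform, h=8: full span → s += 8 → s = 19.0000
seg 4 [129.3°–183.7°] cycloidal, h=29: θ=134.9° here. β=5.6, B=54.4. 29·(0.1029 − sin(2π·0.1029)/(2π)) = 0.2038 → s = 19.2038
radial distance = base radius + s = 18 + 19.2038 = 37.2038

37.2038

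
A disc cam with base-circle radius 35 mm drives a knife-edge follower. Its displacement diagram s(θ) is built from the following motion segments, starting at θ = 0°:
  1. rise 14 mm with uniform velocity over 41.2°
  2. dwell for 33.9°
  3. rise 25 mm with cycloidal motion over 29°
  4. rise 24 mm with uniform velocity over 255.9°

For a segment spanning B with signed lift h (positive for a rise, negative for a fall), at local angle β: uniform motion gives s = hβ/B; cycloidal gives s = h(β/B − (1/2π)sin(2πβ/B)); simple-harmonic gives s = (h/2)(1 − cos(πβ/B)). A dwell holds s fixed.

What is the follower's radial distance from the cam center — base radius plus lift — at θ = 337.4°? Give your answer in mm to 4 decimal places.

seg 1 [0°–41.2°] uniform, h=14: full span → s += 14 → s = 14.0000
seg 2 [41.2°–75.1°] dwell: s stays 14.0000
seg 3 [75.1°–104.1°] cycloidal, h=25: full span → s += 25 → s = 39.0000
seg 4 [104.1°–360°] uniform, h=24: θ=337.4° here. β=233.3, B=255.9. 24·233.3/255.9 = 21.8804 → s = 60.8804
radial distance = base radius + s = 35 + 60.8804 = 95.8804

95.8804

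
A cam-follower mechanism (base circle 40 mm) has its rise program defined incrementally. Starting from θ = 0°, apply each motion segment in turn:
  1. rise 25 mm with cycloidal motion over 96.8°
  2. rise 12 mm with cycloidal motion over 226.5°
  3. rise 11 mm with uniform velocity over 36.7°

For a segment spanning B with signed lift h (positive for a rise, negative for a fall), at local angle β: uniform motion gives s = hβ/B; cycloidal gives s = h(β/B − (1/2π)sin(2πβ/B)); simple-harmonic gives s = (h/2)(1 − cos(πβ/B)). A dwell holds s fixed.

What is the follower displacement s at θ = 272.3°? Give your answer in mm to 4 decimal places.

seg 1 [0°–96.8°] cycloidal, h=25: full span → s += 25 → s = 25.0000
seg 2 [96.8°–323.3°] cycloidal, h=12: θ=272.3° here. β=175.5, B=226.5. 12·(0.7748 − sin(2π·0.7748)/(2π)) = 11.1847 → s = 36.1847

36.1847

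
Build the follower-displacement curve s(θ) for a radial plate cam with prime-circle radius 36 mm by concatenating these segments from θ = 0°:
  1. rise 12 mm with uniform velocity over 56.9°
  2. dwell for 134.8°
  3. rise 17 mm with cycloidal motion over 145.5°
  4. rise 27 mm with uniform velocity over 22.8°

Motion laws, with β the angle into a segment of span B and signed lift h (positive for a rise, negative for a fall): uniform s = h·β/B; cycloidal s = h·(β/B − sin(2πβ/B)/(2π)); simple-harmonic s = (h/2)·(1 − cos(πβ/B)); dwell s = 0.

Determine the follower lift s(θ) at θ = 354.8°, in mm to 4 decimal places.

seg 1 [0°–56.9°] uniform, h=12: full span → s += 12 → s = 12.0000
seg 2 [56.9°–191.7°] dwell: s stays 12.0000
seg 3 [191.7°–337.2°] cycloidal, h=17: full span → s += 17 → s = 29.0000
seg 4 [337.2°–360°] uniform, h=27: θ=354.8° here. β=17.6, B=22.8. 27·17.6/22.8 = 20.8421 → s = 49.8421

49.8421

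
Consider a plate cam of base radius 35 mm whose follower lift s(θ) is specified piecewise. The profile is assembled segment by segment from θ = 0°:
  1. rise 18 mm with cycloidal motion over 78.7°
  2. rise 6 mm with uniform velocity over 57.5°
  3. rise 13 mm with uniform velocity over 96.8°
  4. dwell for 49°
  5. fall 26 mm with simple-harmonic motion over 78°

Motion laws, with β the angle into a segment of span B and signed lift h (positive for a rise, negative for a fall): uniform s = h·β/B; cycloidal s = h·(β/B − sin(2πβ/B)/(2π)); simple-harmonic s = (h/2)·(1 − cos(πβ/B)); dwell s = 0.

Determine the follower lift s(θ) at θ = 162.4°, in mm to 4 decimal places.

seg 1 [0°–78.7°] cycloidal, h=18: full span → s += 18 → s = 18.0000
seg 2 [78.7°–136.2°] uniform, h=6: full span → s += 6 → s = 24.0000
seg 3 [136.2°–233°] uniform, h=13: θ=162.4° here. β=26.2, B=96.8. 13·26.2/96.8 = 3.5186 → s = 27.5186

27.5186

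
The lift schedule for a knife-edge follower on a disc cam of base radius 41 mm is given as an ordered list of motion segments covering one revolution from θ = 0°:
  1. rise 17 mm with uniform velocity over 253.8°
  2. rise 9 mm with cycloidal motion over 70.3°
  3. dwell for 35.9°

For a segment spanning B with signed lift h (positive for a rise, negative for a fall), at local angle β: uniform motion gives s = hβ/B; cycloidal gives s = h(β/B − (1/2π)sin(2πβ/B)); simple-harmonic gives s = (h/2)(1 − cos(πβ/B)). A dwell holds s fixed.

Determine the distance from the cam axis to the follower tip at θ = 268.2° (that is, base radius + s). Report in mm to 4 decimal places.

seg 1 [0°–253.8°] uniform, h=17: full span → s += 17 → s = 17.0000
seg 2 [253.8°–324.1°] cycloidal, h=9: θ=268.2° here. β=14.4, B=70.3. 9·(0.2048 − sin(2π·0.2048)/(2π)) = 0.4684 → s = 17.4684
radial distance = base radius + s = 41 + 17.4684 = 58.4684

58.4684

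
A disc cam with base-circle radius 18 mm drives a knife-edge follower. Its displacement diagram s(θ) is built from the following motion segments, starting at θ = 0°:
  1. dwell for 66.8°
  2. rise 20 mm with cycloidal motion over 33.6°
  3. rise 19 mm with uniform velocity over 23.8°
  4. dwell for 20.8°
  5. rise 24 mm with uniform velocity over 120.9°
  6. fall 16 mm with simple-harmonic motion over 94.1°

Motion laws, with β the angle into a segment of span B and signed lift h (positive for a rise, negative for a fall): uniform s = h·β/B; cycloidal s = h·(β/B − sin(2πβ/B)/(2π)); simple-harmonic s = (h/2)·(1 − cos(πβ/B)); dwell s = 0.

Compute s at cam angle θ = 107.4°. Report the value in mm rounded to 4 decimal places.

seg 1 [0°–66.8°] dwell: s stays 0.0000
seg 2 [66.8°–100.4°] cycloidal, h=20: full span → s += 20 → s = 20.0000
seg 3 [100.4°–124.2°] uniform, h=19: θ=107.4° here. β=7, B=23.8. 19·7/23.8 = 5.5882 → s = 25.5882

25.5882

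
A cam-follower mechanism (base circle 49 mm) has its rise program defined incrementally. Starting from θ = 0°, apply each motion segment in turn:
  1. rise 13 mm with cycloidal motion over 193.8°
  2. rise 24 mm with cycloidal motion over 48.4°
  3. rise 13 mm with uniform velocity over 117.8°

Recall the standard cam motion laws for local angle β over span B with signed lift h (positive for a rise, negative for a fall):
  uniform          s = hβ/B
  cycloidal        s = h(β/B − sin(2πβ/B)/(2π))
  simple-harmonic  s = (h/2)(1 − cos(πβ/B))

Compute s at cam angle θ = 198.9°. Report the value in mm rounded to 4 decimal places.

seg 1 [0°–193.8°] cycloidal, h=13: full span → s += 13 → s = 13.0000
seg 2 [193.8°–242.2°] cycloidal, h=24: θ=198.9° here. β=5.1, B=48.4. 24·(0.1054 − sin(2π·0.1054)/(2π)) = 0.1807 → s = 13.1807

13.1807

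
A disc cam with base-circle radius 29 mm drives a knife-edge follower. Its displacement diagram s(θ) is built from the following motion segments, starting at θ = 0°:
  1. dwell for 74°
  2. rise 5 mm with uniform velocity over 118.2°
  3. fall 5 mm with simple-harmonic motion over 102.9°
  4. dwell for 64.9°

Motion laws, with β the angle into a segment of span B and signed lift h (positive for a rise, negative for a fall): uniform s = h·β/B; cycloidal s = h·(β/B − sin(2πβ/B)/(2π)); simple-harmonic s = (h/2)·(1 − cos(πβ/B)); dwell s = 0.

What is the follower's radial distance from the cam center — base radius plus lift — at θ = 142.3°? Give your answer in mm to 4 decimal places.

seg 1 [0°–74°] dwell: s stays 0.0000
seg 2 [74°–192.2°] uniform, h=5: θ=142.3° here. β=68.3, B=118.2. 5·68.3/118.2 = 2.8892 → s = 2.8892
radial distance = base radius + s = 29 + 2.8892 = 31.8892

31.8892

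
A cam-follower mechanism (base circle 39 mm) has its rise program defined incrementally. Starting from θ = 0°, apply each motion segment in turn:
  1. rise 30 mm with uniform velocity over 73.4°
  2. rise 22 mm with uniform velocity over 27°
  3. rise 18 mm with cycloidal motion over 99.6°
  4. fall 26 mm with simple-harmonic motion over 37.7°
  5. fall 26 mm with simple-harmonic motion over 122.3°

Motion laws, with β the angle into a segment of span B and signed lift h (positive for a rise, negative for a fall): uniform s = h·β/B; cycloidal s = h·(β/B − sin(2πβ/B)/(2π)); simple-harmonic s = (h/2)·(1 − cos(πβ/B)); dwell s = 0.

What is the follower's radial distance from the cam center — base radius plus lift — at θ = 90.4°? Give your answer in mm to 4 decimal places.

seg 1 [0°–73.4°] uniform, h=30: full span → s += 30 → s = 30.0000
seg 2 [73.4°–100.4°] uniform, h=22: θ=90.4° here. β=17, B=27. 22·17/27 = 13.8519 → s = 43.8519
radial distance = base radius + s = 39 + 43.8519 = 82.8519

82.8519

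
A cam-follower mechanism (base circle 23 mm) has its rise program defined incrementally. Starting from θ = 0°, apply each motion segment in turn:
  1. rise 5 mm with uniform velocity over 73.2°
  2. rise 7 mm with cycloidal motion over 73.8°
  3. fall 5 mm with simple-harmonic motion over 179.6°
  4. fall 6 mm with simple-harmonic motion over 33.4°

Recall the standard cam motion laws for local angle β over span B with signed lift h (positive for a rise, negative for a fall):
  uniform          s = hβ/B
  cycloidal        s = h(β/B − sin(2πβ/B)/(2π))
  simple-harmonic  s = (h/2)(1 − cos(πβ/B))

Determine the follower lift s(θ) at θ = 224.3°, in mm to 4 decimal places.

seg 1 [0°–73.2°] uniform, h=5: full span → s += 5 → s = 5.0000
seg 2 [73.2°–147°] cycloidal, h=7: full span → s += 7 → s = 12.0000
seg 3 [147°–326.6°] simple-harmonic, h=-5: θ=224.3° here. β=77.3, B=179.6. -5/2·(1 − cos(π·0.4304)) = -1.9577 → s = 10.0423

10.0423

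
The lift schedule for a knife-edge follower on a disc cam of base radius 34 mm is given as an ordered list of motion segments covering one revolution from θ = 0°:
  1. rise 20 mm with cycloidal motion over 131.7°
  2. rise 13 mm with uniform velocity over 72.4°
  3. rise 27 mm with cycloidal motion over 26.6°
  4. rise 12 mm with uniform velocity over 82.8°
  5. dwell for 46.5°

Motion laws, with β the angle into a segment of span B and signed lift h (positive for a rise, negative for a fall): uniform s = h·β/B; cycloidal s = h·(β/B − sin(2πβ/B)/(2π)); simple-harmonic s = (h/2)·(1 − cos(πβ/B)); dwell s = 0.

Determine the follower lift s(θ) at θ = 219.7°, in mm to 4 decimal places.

seg 1 [0°–131.7°] cycloidal, h=20: full span → s += 20 → s = 20.0000
seg 2 [131.7°–204.1°] uniform, h=13: full span → s += 13 → s = 33.0000
seg 3 [204.1°–230.7°] cycloidal, h=27: θ=219.7° here. β=15.6, B=26.6. 27·(0.5865 − sin(2π·0.5865)/(2π)) = 18.0560 → s = 51.0560

51.0560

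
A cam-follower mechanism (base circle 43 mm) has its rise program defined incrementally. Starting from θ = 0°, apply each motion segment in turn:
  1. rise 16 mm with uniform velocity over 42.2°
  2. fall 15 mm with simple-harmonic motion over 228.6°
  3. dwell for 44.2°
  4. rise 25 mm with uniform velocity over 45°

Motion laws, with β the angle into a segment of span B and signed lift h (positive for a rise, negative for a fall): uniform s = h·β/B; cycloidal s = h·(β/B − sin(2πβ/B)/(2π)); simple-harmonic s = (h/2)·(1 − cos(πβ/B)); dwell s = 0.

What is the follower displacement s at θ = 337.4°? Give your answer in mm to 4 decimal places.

seg 1 [0°–42.2°] uniform, h=16: full span → s += 16 → s = 16.0000
seg 2 [42.2°–270.8°] simple-harmonic, h=-15: full span → s += -15 → s = 1.0000
seg 3 [270.8°–315°] dwell: s stays 1.0000
seg 4 [315°–360°] uniform, h=25: θ=337.4° here. β=22.4, B=45. 25·22.4/45 = 12.4444 → s = 13.4444

13.4444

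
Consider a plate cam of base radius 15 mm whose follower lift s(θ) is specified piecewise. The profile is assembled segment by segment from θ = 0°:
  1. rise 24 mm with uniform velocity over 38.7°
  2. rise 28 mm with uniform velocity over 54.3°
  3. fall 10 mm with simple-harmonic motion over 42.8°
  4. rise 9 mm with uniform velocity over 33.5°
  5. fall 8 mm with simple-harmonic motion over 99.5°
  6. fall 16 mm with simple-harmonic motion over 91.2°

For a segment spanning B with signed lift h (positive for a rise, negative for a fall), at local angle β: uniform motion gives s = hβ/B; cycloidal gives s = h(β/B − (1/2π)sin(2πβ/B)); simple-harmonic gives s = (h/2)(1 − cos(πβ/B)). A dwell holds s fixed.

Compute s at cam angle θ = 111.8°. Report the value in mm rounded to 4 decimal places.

seg 1 [0°–38.7°] uniform, h=24: full span → s += 24 → s = 24.0000
seg 2 [38.7°–93°] uniform, h=28: full span → s += 28 → s = 52.0000
seg 3 [93°–135.8°] simple-harmonic, h=-10: θ=111.8° here. β=18.8, B=42.8. -10/2·(1 − cos(π·0.4393)) = -4.0516 → s = 47.9484

47.9484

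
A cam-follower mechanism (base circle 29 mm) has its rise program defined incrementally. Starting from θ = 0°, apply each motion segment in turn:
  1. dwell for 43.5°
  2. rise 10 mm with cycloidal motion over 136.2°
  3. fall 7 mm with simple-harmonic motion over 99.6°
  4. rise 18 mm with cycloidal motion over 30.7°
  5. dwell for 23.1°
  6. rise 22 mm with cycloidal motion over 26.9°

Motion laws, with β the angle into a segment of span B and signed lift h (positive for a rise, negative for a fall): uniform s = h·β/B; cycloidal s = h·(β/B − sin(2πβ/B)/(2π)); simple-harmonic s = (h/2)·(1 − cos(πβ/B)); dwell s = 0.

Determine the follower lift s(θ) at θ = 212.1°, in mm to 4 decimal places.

seg 1 [0°–43.5°] dwell: s stays 0.0000
seg 2 [43.5°–179.7°] cycloidal, h=10: full span → s += 10 → s = 10.0000
seg 3 [179.7°–279.3°] simple-harmonic, h=-7: θ=212.1° here. β=32.4, B=99.6. -7/2·(1 − cos(π·0.3253)) = -1.6741 → s = 8.3259

8.3259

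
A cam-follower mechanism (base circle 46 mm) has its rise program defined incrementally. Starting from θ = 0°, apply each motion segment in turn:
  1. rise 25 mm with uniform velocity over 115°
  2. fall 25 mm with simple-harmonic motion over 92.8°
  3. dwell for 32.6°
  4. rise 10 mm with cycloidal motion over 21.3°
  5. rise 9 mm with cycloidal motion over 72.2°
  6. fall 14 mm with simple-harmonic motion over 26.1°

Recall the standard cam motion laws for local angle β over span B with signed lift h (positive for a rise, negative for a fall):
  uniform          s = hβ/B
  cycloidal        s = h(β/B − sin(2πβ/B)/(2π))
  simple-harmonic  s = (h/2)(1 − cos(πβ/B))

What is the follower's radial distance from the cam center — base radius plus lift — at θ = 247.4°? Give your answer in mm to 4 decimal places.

seg 1 [0°–115°] uniform, h=25: full span → s += 25 → s = 25.0000
seg 2 [115°–207.8°] simple-harmonic, h=-25: full span → s += -25 → s = 0.0000
seg 3 [207.8°–240.4°] dwell: s stays 0.0000
seg 4 [240.4°–261.7°] cycloidal, h=10: θ=247.4° here. β=7, B=21.3. 10·(0.3286 − sin(2π·0.3286)/(2π)) = 1.8852 → s = 1.8852
radial distance = base radius + s = 46 + 1.8852 = 47.8852

47.8852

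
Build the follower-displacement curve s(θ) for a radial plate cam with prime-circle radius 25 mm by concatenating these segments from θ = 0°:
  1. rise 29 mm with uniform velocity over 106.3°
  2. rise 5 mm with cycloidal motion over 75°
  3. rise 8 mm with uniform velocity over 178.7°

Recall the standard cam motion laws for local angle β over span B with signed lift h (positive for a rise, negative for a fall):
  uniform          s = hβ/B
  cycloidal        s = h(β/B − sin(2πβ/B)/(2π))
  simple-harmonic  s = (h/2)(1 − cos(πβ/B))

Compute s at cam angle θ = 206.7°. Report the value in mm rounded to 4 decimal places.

seg 1 [0°–106.3°] uniform, h=29: full span → s += 29 → s = 29.0000
seg 2 [106.3°–181.3°] cycloidal, h=5: full span → s += 5 → s = 34.0000
seg 3 [181.3°–360°] uniform, h=8: θ=206.7° here. β=25.4, B=178.7. 8·25.4/178.7 = 1.1371 → s = 35.1371

35.1371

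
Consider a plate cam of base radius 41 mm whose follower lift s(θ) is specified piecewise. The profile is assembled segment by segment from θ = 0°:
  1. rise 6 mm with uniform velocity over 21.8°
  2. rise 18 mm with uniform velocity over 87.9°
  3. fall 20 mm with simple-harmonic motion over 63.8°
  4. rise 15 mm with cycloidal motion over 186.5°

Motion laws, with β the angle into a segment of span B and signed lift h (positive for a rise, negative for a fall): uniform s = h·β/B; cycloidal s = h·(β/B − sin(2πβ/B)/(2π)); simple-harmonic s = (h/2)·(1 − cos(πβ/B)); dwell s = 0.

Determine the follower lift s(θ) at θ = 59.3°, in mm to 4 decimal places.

seg 1 [0°–21.8°] uniform, h=6: full span → s += 6 → s = 6.0000
seg 2 [21.8°–109.7°] uniform, h=18: θ=59.3° here. β=37.5, B=87.9. 18·37.5/87.9 = 7.6792 → s = 13.6792

13.6792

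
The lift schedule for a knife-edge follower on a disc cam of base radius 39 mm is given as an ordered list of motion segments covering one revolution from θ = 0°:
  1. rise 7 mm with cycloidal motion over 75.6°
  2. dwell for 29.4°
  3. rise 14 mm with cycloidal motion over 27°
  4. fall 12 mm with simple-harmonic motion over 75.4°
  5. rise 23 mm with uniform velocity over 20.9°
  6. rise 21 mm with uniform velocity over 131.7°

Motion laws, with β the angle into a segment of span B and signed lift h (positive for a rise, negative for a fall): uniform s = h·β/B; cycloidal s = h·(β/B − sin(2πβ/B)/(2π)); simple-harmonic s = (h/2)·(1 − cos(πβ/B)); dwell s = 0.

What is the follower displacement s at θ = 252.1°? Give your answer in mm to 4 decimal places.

seg 1 [0°–75.6°] cycloidal, h=7: full span → s += 7 → s = 7.0000
seg 2 [75.6°–105°] dwell: s stays 7.0000
seg 3 [105°–132°] cycloidal, h=14: full span → s += 14 → s = 21.0000
seg 4 [132°–207.4°] simple-harmonic, h=-12: full span → s += -12 → s = 9.0000
seg 5 [207.4°–228.3°] uniform, h=23: full span → s += 23 → s = 32.0000
seg 6 [228.3°–360°] uniform, h=21: θ=252.1° here. β=23.8, B=131.7. 21·23.8/131.7 = 3.7950 → s = 35.7950

35.7950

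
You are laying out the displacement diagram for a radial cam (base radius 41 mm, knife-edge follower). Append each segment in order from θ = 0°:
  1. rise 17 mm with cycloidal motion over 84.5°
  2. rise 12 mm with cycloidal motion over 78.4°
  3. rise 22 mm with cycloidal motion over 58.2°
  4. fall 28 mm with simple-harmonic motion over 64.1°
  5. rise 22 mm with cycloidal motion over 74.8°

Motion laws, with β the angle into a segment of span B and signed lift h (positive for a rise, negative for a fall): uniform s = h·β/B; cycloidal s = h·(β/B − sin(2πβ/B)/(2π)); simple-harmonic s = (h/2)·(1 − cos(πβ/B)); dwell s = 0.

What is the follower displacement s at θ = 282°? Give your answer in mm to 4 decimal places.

seg 1 [0°–84.5°] cycloidal, h=17: full span → s += 17 → s = 17.0000
seg 2 [84.5°–162.9°] cycloidal, h=12: full span → s += 12 → s = 29.0000
seg 3 [162.9°–221.1°] cycloidal, h=22: full span → s += 22 → s = 51.0000
seg 4 [221.1°–285.2°] simple-harmonic, h=-28: θ=282° here. β=60.9, B=64.1. -28/2·(1 − cos(π·0.9501)) = -27.8282 → s = 23.1718

23.1718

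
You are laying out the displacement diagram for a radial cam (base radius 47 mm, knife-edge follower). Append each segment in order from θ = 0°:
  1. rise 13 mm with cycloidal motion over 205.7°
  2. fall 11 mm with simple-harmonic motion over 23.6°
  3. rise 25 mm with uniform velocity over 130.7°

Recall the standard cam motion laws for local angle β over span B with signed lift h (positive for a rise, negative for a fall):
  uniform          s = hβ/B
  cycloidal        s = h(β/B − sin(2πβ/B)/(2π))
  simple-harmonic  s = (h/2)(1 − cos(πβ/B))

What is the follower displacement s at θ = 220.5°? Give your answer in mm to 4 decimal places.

seg 1 [0°–205.7°] cycloidal, h=13: full span → s += 13 → s = 13.0000
seg 2 [205.7°–229.3°] simple-harmonic, h=-11: θ=220.5° here. β=14.8, B=23.6. -11/2·(1 − cos(π·0.6271)) = -7.6385 → s = 5.3615

5.3615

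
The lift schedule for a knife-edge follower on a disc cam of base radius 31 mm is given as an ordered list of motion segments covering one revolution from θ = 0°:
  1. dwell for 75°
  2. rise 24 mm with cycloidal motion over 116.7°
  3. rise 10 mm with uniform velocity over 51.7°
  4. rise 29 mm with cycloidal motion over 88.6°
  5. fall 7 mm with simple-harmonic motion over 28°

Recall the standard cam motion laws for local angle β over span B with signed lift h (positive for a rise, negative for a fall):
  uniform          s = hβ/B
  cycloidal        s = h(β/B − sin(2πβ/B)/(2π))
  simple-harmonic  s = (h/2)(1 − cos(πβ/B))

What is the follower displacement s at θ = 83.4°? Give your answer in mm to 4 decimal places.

seg 1 [0°–75°] dwell: s stays 0.0000
seg 2 [75°–191.7°] cycloidal, h=24: θ=83.4° here. β=8.4, B=116.7. 24·(0.0720 − sin(2π·0.0720)/(2π)) = 0.0583 → s = 0.0583

0.0583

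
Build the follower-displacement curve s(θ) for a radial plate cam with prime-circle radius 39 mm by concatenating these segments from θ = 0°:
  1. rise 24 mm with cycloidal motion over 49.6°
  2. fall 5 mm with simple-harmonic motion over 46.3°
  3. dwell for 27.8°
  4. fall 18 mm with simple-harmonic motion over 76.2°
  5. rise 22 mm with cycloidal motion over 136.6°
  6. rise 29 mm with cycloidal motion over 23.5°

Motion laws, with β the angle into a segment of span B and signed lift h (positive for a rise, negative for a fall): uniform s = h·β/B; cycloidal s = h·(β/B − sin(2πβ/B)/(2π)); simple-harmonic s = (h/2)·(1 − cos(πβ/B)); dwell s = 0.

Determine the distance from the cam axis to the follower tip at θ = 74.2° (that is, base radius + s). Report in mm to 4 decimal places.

seg 1 [0°–49.6°] cycloidal, h=24: full span → s += 24 → s = 24.0000
seg 2 [49.6°–95.9°] simple-harmonic, h=-5: θ=74.2° here. β=24.6, B=46.3. -5/2·(1 − cos(π·0.5313)) = -2.7456 → s = 21.2544
radial distance = base radius + s = 39 + 21.2544 = 60.2544

60.2544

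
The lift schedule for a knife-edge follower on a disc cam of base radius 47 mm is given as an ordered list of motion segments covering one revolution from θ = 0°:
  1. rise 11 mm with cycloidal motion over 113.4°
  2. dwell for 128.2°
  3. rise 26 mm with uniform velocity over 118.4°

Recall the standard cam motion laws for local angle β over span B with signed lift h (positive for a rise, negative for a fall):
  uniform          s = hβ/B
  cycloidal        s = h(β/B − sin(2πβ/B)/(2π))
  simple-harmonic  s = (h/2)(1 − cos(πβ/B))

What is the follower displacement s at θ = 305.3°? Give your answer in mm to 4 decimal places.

seg 1 [0°–113.4°] cycloidal, h=11: full span → s += 11 → s = 11.0000
seg 2 [113.4°–241.6°] dwell: s stays 11.0000
seg 3 [241.6°–360°] uniform, h=26: θ=305.3° here. β=63.7, B=118.4. 26·63.7/118.4 = 13.9882 → s = 24.9882

24.9882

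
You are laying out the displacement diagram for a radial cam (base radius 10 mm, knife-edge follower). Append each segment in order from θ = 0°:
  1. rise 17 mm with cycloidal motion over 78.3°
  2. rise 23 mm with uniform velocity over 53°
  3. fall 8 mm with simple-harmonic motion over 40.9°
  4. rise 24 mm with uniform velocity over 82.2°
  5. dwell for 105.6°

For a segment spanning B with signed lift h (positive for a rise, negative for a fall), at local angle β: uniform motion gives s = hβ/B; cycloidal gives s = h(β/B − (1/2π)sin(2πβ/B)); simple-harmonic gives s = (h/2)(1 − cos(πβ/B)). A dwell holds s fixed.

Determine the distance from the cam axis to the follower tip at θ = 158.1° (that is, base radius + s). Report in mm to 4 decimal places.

seg 1 [0°–78.3°] cycloidal, h=17: full span → s += 17 → s = 17.0000
seg 2 [78.3°–131.3°] uniform, h=23: full span → s += 23 → s = 40.0000
seg 3 [131.3°–172.2°] simple-harmonic, h=-8: θ=158.1° here. β=26.8, B=40.9. -8/2·(1 − cos(π·0.6553)) = -5.8746 → s = 34.1254
radial distance = base radius + s = 10 + 34.1254 = 44.1254

44.1254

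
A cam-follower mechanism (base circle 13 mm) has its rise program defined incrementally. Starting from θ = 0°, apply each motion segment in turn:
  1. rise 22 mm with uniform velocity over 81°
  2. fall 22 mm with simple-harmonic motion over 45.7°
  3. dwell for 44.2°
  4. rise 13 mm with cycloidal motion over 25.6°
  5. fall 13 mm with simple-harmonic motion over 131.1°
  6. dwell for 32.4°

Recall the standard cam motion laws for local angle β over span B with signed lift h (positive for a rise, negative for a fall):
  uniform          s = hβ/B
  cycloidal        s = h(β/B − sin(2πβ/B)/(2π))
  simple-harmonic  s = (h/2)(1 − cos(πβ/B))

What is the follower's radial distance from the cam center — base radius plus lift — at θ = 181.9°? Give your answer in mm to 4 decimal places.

seg 1 [0°–81°] uniform, h=22: full span → s += 22 → s = 22.0000
seg 2 [81°–126.7°] simple-harmonic, h=-22: full span → s += -22 → s = 0.0000
seg 3 [126.7°–170.9°] dwell: s stays 0.0000
seg 4 [170.9°–196.5°] cycloidal, h=13: θ=181.9° here. β=11, B=25.6. 13·(0.4297 − sin(2π·0.4297)/(2π)) = 4.7013 → s = 4.7013
radial distance = base radius + s = 13 + 4.7013 = 17.7013

17.7013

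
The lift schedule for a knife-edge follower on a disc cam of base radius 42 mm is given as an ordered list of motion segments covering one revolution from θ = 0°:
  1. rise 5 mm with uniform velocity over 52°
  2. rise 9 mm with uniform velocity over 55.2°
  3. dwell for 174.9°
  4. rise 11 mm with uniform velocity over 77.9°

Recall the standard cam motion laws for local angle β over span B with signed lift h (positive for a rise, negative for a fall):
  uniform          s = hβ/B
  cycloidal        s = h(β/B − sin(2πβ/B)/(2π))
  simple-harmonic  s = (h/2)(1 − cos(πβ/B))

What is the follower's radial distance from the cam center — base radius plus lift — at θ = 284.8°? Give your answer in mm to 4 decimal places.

seg 1 [0°–52°] uniform, h=5: full span → s += 5 → s = 5.0000
seg 2 [52°–107.2°] uniform, h=9: full span → s += 9 → s = 14.0000
seg 3 [107.2°–282.1°] dwell: s stays 14.0000
seg 4 [282.1°–360°] uniform, h=11: θ=284.8° here. β=2.7, B=77.9. 11·2.7/77.9 = 0.3813 → s = 14.3813
radial distance = base radius + s = 42 + 14.3813 = 56.3813

56.3813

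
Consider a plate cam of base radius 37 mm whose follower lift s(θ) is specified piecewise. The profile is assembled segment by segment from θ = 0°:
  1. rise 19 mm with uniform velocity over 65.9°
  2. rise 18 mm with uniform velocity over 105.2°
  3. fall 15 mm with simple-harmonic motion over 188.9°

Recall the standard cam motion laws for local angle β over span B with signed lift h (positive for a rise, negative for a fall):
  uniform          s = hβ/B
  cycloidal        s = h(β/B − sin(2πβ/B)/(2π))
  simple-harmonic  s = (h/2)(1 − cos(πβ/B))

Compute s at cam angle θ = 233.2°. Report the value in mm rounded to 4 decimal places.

seg 1 [0°–65.9°] uniform, h=19: full span → s += 19 → s = 19.0000
seg 2 [65.9°–171.1°] uniform, h=18: full span → s += 18 → s = 37.0000
seg 3 [171.1°–360°] simple-harmonic, h=-15: θ=233.2° here. β=62.1, B=188.9. -15/2·(1 − cos(π·0.3287)) = -3.6568 → s = 33.3432

33.3432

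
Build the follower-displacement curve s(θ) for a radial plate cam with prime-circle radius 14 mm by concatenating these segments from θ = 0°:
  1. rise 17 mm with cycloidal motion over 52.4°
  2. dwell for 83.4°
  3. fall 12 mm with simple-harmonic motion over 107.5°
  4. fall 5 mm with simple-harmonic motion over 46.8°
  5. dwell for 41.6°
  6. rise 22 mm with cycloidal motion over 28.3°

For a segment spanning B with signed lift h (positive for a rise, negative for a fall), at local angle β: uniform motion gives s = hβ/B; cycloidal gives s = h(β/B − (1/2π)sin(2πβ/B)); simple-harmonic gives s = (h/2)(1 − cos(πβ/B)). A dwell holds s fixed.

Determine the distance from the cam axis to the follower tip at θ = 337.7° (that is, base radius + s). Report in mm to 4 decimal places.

seg 1 [0°–52.4°] cycloidal, h=17: full span → s += 17 → s = 17.0000
seg 2 [52.4°–135.8°] dwell: s stays 17.0000
seg 3 [135.8°–243.3°] simple-harmonic, h=-12: full span → s += -12 → s = 5.0000
seg 4 [243.3°–290.1°] simple-harmonic, h=-5: full span → s += -5 → s = 0.0000
seg 5 [290.1°–331.7°] dwell: s stays 0.0000
seg 6 [331.7°–360°] cycloidal, h=22: θ=337.7° here. β=6, B=28.3. 22·(0.2120 − sin(2π·0.2120)/(2π)) = 1.2622 → s = 1.2622
radial distance = base radius + s = 14 + 1.2622 = 15.2622

15.2622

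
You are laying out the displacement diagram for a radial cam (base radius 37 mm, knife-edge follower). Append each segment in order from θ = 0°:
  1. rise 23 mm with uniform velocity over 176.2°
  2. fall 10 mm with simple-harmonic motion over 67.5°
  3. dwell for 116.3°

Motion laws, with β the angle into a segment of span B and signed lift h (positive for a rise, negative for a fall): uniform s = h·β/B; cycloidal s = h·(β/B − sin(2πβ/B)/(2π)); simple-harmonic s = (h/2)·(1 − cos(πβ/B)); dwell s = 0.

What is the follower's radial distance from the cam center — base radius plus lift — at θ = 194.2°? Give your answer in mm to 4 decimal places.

seg 1 [0°–176.2°] uniform, h=23: full span → s += 23 → s = 23.0000
seg 2 [176.2°–243.7°] simple-harmonic, h=-10: θ=194.2° here. β=18, B=67.5. -10/2·(1 − cos(π·0.2667)) = -1.6543 → s = 21.3457
radial distance = base radius + s = 37 + 21.3457 = 58.3457

58.3457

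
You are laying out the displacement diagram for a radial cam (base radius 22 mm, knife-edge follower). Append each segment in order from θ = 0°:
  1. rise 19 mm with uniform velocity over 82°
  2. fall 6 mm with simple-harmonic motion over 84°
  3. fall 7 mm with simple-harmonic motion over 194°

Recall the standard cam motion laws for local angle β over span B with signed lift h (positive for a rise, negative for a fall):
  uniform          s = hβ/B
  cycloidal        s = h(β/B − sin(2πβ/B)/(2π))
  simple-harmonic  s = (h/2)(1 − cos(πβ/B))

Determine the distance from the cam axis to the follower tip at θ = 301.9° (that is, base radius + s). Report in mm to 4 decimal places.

seg 1 [0°–82°] uniform, h=19: full span → s += 19 → s = 19.0000
seg 2 [82°–166°] simple-harmonic, h=-6: full span → s += -6 → s = 13.0000
seg 3 [166°–360°] simple-harmonic, h=-7: θ=301.9° here. β=135.9, B=194. -7/2·(1 − cos(π·0.7005)) = -5.5618 → s = 7.4382
radial distance = base radius + s = 22 + 7.4382 = 29.4382

29.4382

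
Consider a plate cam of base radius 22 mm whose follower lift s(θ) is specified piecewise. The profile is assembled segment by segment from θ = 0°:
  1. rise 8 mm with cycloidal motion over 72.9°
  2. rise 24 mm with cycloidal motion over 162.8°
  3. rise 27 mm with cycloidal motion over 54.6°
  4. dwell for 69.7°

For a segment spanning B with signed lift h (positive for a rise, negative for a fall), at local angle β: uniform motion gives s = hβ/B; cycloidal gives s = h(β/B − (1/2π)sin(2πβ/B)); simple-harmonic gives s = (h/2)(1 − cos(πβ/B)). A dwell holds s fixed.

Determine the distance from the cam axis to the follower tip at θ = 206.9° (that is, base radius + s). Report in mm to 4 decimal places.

seg 1 [0°–72.9°] cycloidal, h=8: full span → s += 8 → s = 8.0000
seg 2 [72.9°–235.7°] cycloidal, h=24: θ=206.9° here. β=134, B=162.8. 24·(0.8231 − sin(2π·0.8231)/(2π)) = 23.1782 → s = 31.1782
radial distance = base radius + s = 22 + 31.1782 = 53.1782

53.1782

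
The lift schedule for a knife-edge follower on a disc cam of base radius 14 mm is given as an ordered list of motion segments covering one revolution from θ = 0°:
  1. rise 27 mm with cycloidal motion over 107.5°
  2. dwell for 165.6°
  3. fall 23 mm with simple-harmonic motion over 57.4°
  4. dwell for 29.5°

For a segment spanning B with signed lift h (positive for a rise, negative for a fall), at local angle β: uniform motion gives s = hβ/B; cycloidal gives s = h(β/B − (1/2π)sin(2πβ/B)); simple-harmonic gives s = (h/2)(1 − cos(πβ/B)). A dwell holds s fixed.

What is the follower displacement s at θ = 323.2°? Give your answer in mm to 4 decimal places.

seg 1 [0°–107.5°] cycloidal, h=27: full span → s += 27 → s = 27.0000
seg 2 [107.5°–273.1°] dwell: s stays 27.0000
seg 3 [273.1°–330.5°] simple-harmonic, h=-23: θ=323.2° here. β=50.1, B=57.4. -23/2·(1 − cos(π·0.8728)) = -22.0943 → s = 4.9057

4.9057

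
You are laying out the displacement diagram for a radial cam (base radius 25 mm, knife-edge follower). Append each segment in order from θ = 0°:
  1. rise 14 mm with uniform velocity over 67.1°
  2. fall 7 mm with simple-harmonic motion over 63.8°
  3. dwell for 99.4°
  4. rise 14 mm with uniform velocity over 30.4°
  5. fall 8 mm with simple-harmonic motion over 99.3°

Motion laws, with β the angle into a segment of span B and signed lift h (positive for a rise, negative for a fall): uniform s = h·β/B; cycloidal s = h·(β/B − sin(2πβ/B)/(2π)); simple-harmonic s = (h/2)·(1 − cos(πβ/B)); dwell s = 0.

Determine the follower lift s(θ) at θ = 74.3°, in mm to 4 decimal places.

seg 1 [0°–67.1°] uniform, h=14: full span → s += 14 → s = 14.0000
seg 2 [67.1°–130.9°] simple-harmonic, h=-7: θ=74.3° here. β=7.2, B=63.8. -7/2·(1 − cos(π·0.1129)) = -0.2177 → s = 13.7823

13.7823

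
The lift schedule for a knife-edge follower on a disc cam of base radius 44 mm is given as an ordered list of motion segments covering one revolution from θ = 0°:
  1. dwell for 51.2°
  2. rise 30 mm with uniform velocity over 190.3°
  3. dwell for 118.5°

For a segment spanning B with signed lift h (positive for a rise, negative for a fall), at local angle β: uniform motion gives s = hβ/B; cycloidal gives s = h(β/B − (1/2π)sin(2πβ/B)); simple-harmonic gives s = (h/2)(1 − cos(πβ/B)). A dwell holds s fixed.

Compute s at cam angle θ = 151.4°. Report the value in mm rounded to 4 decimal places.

seg 1 [0°–51.2°] dwell: s stays 0.0000
seg 2 [51.2°–241.5°] uniform, h=30: θ=151.4° here. β=100.2, B=190.3. 30·100.2/190.3 = 15.7961 → s = 15.7961

15.7961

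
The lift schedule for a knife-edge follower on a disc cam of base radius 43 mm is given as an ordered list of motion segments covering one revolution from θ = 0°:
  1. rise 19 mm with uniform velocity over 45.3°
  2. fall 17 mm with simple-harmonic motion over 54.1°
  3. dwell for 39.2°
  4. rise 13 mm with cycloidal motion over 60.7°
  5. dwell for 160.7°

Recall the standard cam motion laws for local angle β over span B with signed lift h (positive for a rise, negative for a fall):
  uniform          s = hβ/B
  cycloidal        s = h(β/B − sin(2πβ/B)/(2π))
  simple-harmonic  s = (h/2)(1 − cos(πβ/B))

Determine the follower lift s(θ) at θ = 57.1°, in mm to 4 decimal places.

seg 1 [0°–45.3°] uniform, h=19: full span → s += 19 → s = 19.0000
seg 2 [45.3°–99.4°] simple-harmonic, h=-17: θ=57.1° here. β=11.8, B=54.1. -17/2·(1 − cos(π·0.2181)) = -1.9187 → s = 17.0813

17.0813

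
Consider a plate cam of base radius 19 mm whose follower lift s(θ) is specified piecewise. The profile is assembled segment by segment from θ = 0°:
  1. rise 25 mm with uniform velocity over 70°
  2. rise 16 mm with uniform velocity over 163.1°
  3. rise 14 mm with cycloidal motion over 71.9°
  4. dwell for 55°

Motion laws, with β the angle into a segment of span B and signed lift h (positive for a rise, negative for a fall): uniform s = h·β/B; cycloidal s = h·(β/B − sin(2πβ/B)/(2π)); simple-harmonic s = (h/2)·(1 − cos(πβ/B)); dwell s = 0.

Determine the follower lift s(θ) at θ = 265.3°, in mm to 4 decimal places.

seg 1 [0°–70°] uniform, h=25: full span → s += 25 → s = 25.0000
seg 2 [70°–233.1°] uniform, h=16: full span → s += 16 → s = 41.0000
seg 3 [233.1°–305°] cycloidal, h=14: θ=265.3° here. β=32.2, B=71.9. 14·(0.4478 − sin(2π·0.4478)/(2π)) = 5.5526 → s = 46.5526

46.5526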